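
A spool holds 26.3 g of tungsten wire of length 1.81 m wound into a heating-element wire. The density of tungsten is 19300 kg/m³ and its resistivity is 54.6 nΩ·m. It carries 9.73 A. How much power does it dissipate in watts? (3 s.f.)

12.4 W

ρ = 54.6 nΩ·m = 5.46×10^-8 Ω·m
A = m/(density·L) = 0.0263/(19300×1.81) = 7.5287e-07 m²
R = ρL/A = (5.46×10^-8)(1.81)/(7.5287e-07) = 0.1313 Ω
P = I²R = (9.73)² × 0.1313 = 12.4 W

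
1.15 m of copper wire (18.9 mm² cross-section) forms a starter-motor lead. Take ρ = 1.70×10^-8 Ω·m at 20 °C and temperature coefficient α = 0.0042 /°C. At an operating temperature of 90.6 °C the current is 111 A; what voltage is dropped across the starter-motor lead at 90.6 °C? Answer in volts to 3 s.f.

0.149 V

A = 18.9 mm² = 1.890e-05 m²
R₍20₎ = ρL/A = (1.70×10^-8)(1.15)/(1.890e-05) = 0.001034 Ω
R₍90.6₎ = R₍20₎(1 + αΔT) = 0.001034 × (1 + 0.0042×70.6) = 0.001341 Ω
V = IR = 111 × 0.001341 = 0.149 V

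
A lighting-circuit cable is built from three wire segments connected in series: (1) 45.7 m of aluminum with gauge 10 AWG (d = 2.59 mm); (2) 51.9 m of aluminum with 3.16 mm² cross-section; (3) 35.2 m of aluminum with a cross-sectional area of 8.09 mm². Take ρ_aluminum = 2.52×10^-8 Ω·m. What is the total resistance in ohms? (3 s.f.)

0.742 Ω

Seg 1: A = π(2.59/2 mm)² = π(1.2950e-03 m)² = 5.269e-06 m²
R_1 = (2.52×10^-8)(45.7)/(5.269e-06) = 0.2186 Ω
Seg 2: A = 3.16 mm² = 3.160e-06 m²
R_2 = (2.52×10^-8)(51.9)/(3.160e-06) = 0.4139 Ω
Seg 3: A = 8.09 mm² = 8.090e-06 m²
R_3 = (2.52×10^-8)(35.2)/(8.090e-06) = 0.1096 Ω
R_total = R_1 + R_2 + R_3 = 0.742 Ω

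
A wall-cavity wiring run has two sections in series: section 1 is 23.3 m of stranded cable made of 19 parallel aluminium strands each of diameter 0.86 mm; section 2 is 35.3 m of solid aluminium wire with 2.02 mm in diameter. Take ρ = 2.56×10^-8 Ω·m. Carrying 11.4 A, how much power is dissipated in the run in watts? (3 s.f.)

Section 1: A_strand = π(4.3000e-04)² = 5.809e-07 m²; R₁ = ρL/(N·A_s) = (2.56×10^-8)(23.3)/(19×5.809e-07) = 0.05404 Ω
Section 2: A = π(d/2)² = π(1.0100e-03 m)² = 3.205e-06 m²
R₂ = (2.56×10^-8)(35.3)/(3.205e-06) = 0.282 Ω
R = R₁ + R₂ = 0.336 Ω
P = I²R = (11.4)² × 0.336 = 43.7 W

43.7 W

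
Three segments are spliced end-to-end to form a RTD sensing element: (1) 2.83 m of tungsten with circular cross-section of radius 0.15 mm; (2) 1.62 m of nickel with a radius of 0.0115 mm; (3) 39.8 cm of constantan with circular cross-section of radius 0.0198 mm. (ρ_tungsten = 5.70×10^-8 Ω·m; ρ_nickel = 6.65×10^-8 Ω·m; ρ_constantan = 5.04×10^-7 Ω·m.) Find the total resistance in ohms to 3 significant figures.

424 Ω

Seg 1: A = πr² = π(1.5000e-04 m)² = 7.069e-08 m²
R_1 = (5.70×10^-8)(2.83)/(7.069e-08) = 2.282 Ω
Seg 2: A = πr² = π(1.1500e-05 m)² = 4.155e-10 m²
R_2 = (6.65×10^-8)(1.62)/(4.155e-10) = 259.3 Ω
Seg 3: A = πr² = π(1.9800e-05 m)² = 1.232e-09 m²
R_3 = (5.04×10^-7)(0.398)/(1.232e-09) = 162.9 Ω
R_total = R_1 + R_2 + R_3 = 424 Ω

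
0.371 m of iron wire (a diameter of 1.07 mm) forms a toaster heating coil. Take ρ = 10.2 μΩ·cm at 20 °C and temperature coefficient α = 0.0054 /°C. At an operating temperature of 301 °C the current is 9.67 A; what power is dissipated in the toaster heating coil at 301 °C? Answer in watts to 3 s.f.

ρ = 10.2 μΩ·cm = 1.02×10^-7 Ω·m
A = π(d/2)² = π(5.3500e-04 m)² = 8.992e-07 m²
R₍20₎ = ρL/A = (1.02×10^-7)(0.371)/(8.992e-07) = 0.04208 Ω
R₍301₎ = R₍20₎(1 + αΔT) = 0.04208 × (1 + 0.0054×281) = 0.1059 Ω
P = I²R = (9.67)² × 0.1059 = 9.91 W

9.91 W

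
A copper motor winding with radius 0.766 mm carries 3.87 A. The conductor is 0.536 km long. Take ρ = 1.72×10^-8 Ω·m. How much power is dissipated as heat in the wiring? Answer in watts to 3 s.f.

74.9 W

A = πr² = π(7.6600e-04 m)² = 1.843e-06 m²
R = ρL/A = (1.72×10^-8)(536)/(1.843e-06) = 5.001 Ω
P = I²R = (3.87)² × 5.001 = 74.9 W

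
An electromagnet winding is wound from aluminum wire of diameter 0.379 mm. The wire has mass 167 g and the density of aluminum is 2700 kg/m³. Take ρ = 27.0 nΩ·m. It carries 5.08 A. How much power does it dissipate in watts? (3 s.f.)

ρ = 27.0 nΩ·m = 2.70×10^-8 Ω·m
A = π(d/2)² = π(1.8950e-04 m)² = 1.1282e-07 m²
L = m/(density·A) = 0.167/(2700×1.1282e-07) = 548.3 m
R = ρL/A = (2.70×10^-8)(548.3)/(1.1282e-07) = 131.2 Ω
P = I²R = (5.08)² × 131.2 = 3390 W

3390 W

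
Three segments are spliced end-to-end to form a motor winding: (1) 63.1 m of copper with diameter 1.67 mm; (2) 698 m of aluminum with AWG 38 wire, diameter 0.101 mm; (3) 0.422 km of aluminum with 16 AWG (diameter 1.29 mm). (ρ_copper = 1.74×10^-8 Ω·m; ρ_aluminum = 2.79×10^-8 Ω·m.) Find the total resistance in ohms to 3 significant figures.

2440 Ω

Seg 1: A = π(d/2)² = π(8.3500e-04 m)² = 2.190e-06 m²
R_1 = (1.74×10^-8)(63.1)/(2.190e-06) = 0.5013 Ω
Seg 2: A = π(0.101/2 mm)² = π(5.0500e-05 m)² = 8.012e-09 m²
R_2 = (2.79×10^-8)(698)/(8.012e-09) = 2431 Ω
Seg 3: A = π(1.29/2 mm)² = π(6.4500e-04 m)² = 1.307e-06 m²
R_3 = (2.79×10^-8)(422)/(1.307e-06) = 9.008 Ω
R_total = R_1 + R_2 + R_3 = 2440 Ω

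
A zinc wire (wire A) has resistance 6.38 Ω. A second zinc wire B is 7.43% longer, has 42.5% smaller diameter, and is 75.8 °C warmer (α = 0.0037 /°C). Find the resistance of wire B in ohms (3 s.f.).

26.5 Ω

R ∝ ρL/d² with ρ ∝ (1+αΔT), so R_B/R_A = (1 + 7.43/100) × (1 − 42.5/100)⁻² × (1 + 0.0037×75.8)
= 1.074 × 3.025 × 1.28 = 4.161
R_B = 4.161 × 6.38 = 26.5 Ω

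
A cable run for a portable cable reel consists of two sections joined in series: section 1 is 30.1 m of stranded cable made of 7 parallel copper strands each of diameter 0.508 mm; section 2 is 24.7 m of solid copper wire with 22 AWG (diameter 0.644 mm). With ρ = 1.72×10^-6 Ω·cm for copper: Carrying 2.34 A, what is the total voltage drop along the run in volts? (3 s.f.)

ρ = 1.72×10^-6 Ω·cm = 1.72×10^-8 Ω·m
Section 1: A_strand = π(2.5400e-04)² = 2.027e-07 m²; R₁ = ρL/(N·A_s) = (1.72×10^-8)(30.1)/(7×2.027e-07) = 0.3649 Ω
Section 2: A = π(0.644/2 mm)² = π(3.2200e-04 m)² = 3.257e-07 m²
R₂ = (1.72×10^-8)(24.7)/(3.257e-07) = 1.304 Ω
R = R₁ + R₂ = 1.669 Ω
V = IR = 2.34 × 1.669 = 3.91 V

3.91 V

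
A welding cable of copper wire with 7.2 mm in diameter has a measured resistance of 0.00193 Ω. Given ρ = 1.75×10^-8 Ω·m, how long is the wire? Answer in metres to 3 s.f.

A = π(d/2)² = π(3.6000e-03 m)² = 4.072e-05 m²
L = RA/ρ = (0.00193)(4.072e-05)/(1.75×10^-8) = 4.49 m

4.49 m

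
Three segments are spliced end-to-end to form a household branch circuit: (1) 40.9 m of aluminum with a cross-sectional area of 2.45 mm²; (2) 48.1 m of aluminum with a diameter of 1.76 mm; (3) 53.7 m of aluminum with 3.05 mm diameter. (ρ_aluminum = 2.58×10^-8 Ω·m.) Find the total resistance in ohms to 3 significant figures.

1.13 Ω

Seg 1: A = 2.45 mm² = 2.450e-06 m²
R_1 = (2.58×10^-8)(40.9)/(2.450e-06) = 0.4307 Ω
Seg 2: A = π(d/2)² = π(8.8000e-04 m)² = 2.433e-06 m²
R_2 = (2.58×10^-8)(48.1)/(2.433e-06) = 0.5101 Ω
Seg 3: A = π(d/2)² = π(1.5250e-03 m)² = 7.306e-06 m²
R_3 = (2.58×10^-8)(53.7)/(7.306e-06) = 0.1896 Ω
R_total = R_1 + R_2 + R_3 = 1.13 Ω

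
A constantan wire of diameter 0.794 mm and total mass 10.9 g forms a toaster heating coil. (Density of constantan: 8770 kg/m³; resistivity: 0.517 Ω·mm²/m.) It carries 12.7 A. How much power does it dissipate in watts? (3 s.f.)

ρ = 0.517 Ω·mm²/m = 5.17×10^-7 Ω·m
A = π(d/2)² = π(3.9700e-04 m)² = 4.9514e-07 m²
L = m/(density·A) = 0.0109/(8770×4.9514e-07) = 2.51 m
R = ρL/A = (5.17×10^-7)(2.51)/(4.9514e-07) = 2.621 Ω
P = I²R = (12.7)² × 2.621 = 423 W

423 W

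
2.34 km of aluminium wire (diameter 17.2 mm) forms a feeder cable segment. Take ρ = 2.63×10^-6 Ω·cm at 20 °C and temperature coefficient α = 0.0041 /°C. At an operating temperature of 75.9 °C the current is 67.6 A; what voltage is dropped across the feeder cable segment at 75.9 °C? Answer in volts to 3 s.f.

ρ = 2.63×10^-6 Ω·cm = 2.63×10^-8 Ω·m
A = π(d/2)² = π(8.6000e-03 m)² = 2.324e-04 m²
R₍20₎ = ρL/A = (2.63×10^-8)(2340)/(2.324e-04) = 0.2649 Ω
R₍75.9₎ = R₍20₎(1 + αΔT) = 0.2649 × (1 + 0.0041×55.9) = 0.3256 Ω
V = IR = 67.6 × 0.3256 = 22.0 V

22.0 V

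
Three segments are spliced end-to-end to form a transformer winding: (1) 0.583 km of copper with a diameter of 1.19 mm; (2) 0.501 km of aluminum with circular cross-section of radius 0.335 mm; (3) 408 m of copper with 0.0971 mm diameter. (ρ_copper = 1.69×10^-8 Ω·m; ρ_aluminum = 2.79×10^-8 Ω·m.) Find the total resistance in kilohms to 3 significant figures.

0.980 kΩ

Seg 1: A = π(d/2)² = π(5.9500e-04 m)² = 1.112e-06 m²
R_1 = (1.69×10^-8)(583)/(1.112e-06) = 8.859 Ω
Seg 2: A = πr² = π(3.3500e-04 m)² = 3.526e-07 m²
R_2 = (2.79×10^-8)(501)/(3.526e-07) = 39.65 Ω
Seg 3: A = π(d/2)² = π(4.8550e-05 m)² = 7.405e-09 m²
R_3 = (1.69×10^-8)(408)/(7.405e-09) = 931.1 Ω
R_total = R_1 + R_2 + R_3 = 0.980 kΩ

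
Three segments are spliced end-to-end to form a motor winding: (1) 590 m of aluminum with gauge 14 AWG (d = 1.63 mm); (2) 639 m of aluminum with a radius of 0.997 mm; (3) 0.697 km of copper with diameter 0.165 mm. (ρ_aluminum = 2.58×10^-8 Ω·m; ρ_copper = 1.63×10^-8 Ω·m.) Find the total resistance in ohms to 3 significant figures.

Seg 1: A = π(1.63/2 mm)² = π(8.1500e-04 m)² = 2.087e-06 m²
R_1 = (2.58×10^-8)(590)/(2.087e-06) = 7.295 Ω
Seg 2: A = πr² = π(9.9700e-04 m)² = 3.123e-06 m²
R_2 = (2.58×10^-8)(639)/(3.123e-06) = 5.279 Ω
Seg 3: A = π(d/2)² = π(8.2500e-05 m)² = 2.138e-08 m²
R_3 = (1.63×10^-8)(697)/(2.138e-08) = 531.3 Ω
R_total = R_1 + R_2 + R_3 = 544 Ω

544 Ω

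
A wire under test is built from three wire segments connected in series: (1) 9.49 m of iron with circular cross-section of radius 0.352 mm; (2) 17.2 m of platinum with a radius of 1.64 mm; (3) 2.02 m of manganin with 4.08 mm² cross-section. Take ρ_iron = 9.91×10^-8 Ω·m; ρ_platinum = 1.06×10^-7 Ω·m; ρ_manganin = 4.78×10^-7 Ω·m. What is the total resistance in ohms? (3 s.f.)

2.87 Ω

Seg 1: A = πr² = π(3.5200e-04 m)² = 3.893e-07 m²
R_1 = (9.91×10^-8)(9.49)/(3.893e-07) = 2.416 Ω
Seg 2: A = πr² = π(1.6400e-03 m)² = 8.450e-06 m²
R_2 = (1.06×10^-7)(17.2)/(8.450e-06) = 0.2158 Ω
Seg 3: A = 4.08 mm² = 4.080e-06 m²
R_3 = (4.78×10^-7)(2.02)/(4.080e-06) = 0.2367 Ω
R_total = R_1 + R_2 + R_3 = 2.87 Ω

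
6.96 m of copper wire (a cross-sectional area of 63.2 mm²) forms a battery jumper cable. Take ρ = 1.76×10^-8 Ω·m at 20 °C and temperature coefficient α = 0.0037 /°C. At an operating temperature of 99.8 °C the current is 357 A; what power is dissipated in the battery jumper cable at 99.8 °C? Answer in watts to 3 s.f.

A = 63.2 mm² = 6.320e-05 m²
R₍20₎ = ρL/A = (1.76×10^-8)(6.96)/(6.320e-05) = 0.001938 Ω
R₍99.8₎ = R₍20₎(1 + αΔT) = 0.001938 × (1 + 0.0037×79.8) = 0.002511 Ω
P = I²R = (357)² × 0.002511 = 320 W

320 W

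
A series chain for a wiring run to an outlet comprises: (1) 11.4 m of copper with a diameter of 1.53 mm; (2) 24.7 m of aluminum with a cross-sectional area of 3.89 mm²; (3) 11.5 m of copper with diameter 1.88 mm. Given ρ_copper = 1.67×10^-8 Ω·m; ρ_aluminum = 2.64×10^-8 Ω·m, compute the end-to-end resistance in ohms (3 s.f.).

Seg 1: A = π(d/2)² = π(7.6500e-04 m)² = 1.839e-06 m²
R_1 = (1.67×10^-8)(11.4)/(1.839e-06) = 0.1035 Ω
Seg 2: A = 3.89 mm² = 3.890e-06 m²
R_2 = (2.64×10^-8)(24.7)/(3.890e-06) = 0.1676 Ω
Seg 3: A = π(d/2)² = π(9.4000e-04 m)² = 2.776e-06 m²
R_3 = (1.67×10^-8)(11.5)/(2.776e-06) = 0.06918 Ω
R_total = R_1 + R_2 + R_3 = 0.340 Ω

0.340 Ω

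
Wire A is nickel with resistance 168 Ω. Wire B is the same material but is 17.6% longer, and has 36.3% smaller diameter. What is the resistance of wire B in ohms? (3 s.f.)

R ∝ L/d², so R_B/R_A = (1 + 17.6/100) × (1 − 36.3/100)⁻²
= 1.176 × 2.465 = 2.898
R_B = 2.898 × 168 = 487 Ω

487 Ω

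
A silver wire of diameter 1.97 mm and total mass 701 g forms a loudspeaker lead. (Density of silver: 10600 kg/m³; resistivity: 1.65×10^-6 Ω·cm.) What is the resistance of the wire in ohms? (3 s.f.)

ρ = 1.65×10^-6 Ω·cm = 1.65×10^-8 Ω·m
A = π(d/2)² = π(9.8500e-04 m)² = 3.0481e-06 m²
L = m/(density·A) = 0.701/(10600×3.0481e-06) = 21.7 m
R = ρL/A = (1.65×10^-8)(21.7)/(3.0481e-06) = 0.117 Ω

0.117 Ω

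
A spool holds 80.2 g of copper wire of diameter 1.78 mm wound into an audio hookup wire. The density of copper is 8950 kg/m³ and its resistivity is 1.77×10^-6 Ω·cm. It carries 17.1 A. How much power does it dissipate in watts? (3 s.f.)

ρ = 1.77×10^-6 Ω·cm = 1.77×10^-8 Ω·m
A = π(d/2)² = π(8.9000e-04 m)² = 2.4885e-06 m²
L = m/(density·A) = 0.0802/(8950×2.4885e-06) = 3.601 m
R = ρL/A = (1.77×10^-8)(3.601)/(2.4885e-06) = 0.02561 Ω
P = I²R = (17.1)² × 0.02561 = 7.49 W

7.49 W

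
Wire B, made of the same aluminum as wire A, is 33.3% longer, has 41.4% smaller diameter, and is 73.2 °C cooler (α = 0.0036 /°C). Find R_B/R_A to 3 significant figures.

2.86

R ∝ ρL/d² with ρ ∝ (1+αΔT), so R_B/R_A = (1 + 33.3/100) × (1 − 41.4/100)⁻² × (1 − 0.0036×73.2)
= 1.333 × 2.912 × 0.7365 = 2.86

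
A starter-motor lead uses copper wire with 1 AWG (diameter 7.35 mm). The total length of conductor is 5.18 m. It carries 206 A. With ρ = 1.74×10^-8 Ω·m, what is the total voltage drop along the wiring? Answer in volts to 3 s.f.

A = π(7.35/2 mm)² = π(3.6750e-03 m)² = 4.243e-05 m²
R = ρL/A = (1.74×10^-8)(5.18)/(4.243e-05) = 0.002124 Ω
V = IR = 206 × 0.002124 = 0.438 V

0.438 V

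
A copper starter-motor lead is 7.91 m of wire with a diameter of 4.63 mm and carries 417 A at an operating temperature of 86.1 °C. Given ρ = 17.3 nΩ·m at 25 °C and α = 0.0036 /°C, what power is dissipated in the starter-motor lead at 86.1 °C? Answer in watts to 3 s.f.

1720 W

ρ = 17.3 nΩ·m = 1.73×10^-8 Ω·m
A = π(d/2)² = π(2.3150e-03 m)² = 1.684e-05 m²
R₍25₎ = ρL/A = (1.73×10^-8)(7.91)/(1.684e-05) = 0.008128 Ω
R₍86.1₎ = R₍25₎(1 + αΔT) = 0.008128 × (1 + 0.0036×61.1) = 0.009916 Ω
P = I²R = (417)² × 0.009916 = 1720 W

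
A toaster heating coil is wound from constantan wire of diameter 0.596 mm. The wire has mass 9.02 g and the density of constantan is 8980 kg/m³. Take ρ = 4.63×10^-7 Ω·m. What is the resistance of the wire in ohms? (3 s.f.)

A = π(d/2)² = π(2.9800e-04 m)² = 2.7899e-07 m²
L = m/(density·A) = 0.00902/(8980×2.7899e-07) = 3.6 m
R = ρL/A = (4.63×10^-7)(3.6)/(2.7899e-07) = 5.98 Ω

5.98 Ω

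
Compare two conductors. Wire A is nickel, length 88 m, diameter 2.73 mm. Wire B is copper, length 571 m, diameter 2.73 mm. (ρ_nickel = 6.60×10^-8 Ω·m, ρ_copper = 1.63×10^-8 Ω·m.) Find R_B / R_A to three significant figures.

1.60

R ∝ ρL/d², so R_B/R_A = (ρ_B/ρ_A) × (L_B/L_A)
= (1.63×10^-8/6.60×10^-8) × (571/88) = 1.60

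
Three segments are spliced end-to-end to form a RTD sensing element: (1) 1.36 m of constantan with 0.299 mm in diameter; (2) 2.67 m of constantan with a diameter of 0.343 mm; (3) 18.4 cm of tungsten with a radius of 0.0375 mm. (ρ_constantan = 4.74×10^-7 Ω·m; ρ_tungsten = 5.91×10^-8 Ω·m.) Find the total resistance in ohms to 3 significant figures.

25.3 Ω

Seg 1: A = π(d/2)² = π(1.4950e-04 m)² = 7.022e-08 m²
R_1 = (4.74×10^-7)(1.36)/(7.022e-08) = 9.181 Ω
Seg 2: A = π(d/2)² = π(1.7150e-04 m)² = 9.240e-08 m²
R_2 = (4.74×10^-7)(2.67)/(9.240e-08) = 13.7 Ω
Seg 3: A = πr² = π(3.7500e-05 m)² = 4.418e-09 m²
R_3 = (5.91×10^-8)(0.184)/(4.418e-09) = 2.461 Ω
R_total = R_1 + R_2 + R_3 = 25.3 Ω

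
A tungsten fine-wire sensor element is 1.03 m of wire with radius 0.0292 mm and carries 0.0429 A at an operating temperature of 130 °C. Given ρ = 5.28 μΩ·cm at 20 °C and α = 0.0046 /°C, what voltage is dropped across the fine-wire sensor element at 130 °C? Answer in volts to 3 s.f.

1.31 V

ρ = 5.28 μΩ·cm = 5.28×10^-8 Ω·m
A = πr² = π(2.9200e-05 m)² = 2.679e-09 m²
R₍20₎ = ρL/A = (5.28×10^-8)(1.03)/(2.679e-09) = 20.3 Ω
R₍130₎ = R₍20₎(1 + αΔT) = 20.3 × (1 + 0.0046×110) = 30.58 Ω
V = IR = 0.0429 × 30.58 = 1.31 V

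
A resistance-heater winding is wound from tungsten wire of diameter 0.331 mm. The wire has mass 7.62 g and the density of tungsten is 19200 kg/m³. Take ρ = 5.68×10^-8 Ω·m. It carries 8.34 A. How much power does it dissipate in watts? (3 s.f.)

212 W

A = π(d/2)² = π(1.6550e-04 m)² = 8.6049e-08 m²
L = m/(density·A) = 0.00762/(19200×8.6049e-08) = 4.612 m
R = ρL/A = (5.68×10^-8)(4.612)/(8.6049e-08) = 3.044 Ω
P = I²R = (8.34)² × 3.044 = 212 W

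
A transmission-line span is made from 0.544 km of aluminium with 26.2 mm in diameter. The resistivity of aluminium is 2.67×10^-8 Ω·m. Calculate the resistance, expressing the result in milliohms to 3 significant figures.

26.9 mΩ

A = π(d/2)² = π(1.3100e-02 m)² = 5.391e-04 m²
R = ρL/A = (2.67×10^-8)(544 m)/(5.391e-04 m²) = 26.9 mΩ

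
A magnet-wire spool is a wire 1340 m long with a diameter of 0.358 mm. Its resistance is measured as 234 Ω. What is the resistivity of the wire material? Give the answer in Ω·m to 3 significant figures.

A = π(d/2)² = π(1.7900e-04 m)² = 1.007e-07 m²
ρ = RA/L = (234)(1.007e-07)/(1340) = 1.76×10^-8 Ω·m

1.76×10^-8 Ω·m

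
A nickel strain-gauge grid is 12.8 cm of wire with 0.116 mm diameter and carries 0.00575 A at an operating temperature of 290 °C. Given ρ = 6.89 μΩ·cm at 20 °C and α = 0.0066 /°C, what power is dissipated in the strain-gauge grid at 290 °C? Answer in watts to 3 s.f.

ρ = 6.89 μΩ·cm = 6.89×10^-8 Ω·m
A = π(d/2)² = π(5.8000e-05 m)² = 1.057e-08 m²
R₍20₎ = ρL/A = (6.89×10^-8)(0.128)/(1.057e-08) = 0.8345 Ω
R₍290₎ = R₍20₎(1 + αΔT) = 0.8345 × (1 + 0.0066×270) = 2.322 Ω
P = I²R = (0.00575)² × 2.322 = 7.68×10^-5 W

7.68×10^-5 W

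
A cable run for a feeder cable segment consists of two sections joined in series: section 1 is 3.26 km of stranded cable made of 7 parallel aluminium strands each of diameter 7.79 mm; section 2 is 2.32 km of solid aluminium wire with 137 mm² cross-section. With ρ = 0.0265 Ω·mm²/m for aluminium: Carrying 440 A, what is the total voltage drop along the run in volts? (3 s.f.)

311 V

ρ = 0.0265 Ω·mm²/m = 2.65×10^-8 Ω·m
Section 1: A_strand = π(3.8950e-03)² = 4.766e-05 m²; R₁ = ρL/(N·A_s) = (2.65×10^-8)(3260)/(7×4.766e-05) = 0.2589 Ω
Section 2: A = 137 mm² = 1.370e-04 m²
R₂ = (2.65×10^-8)(2320)/(1.370e-04) = 0.4488 Ω
R = R₁ + R₂ = 0.7077 Ω
V = IR = 440 × 0.7077 = 311 V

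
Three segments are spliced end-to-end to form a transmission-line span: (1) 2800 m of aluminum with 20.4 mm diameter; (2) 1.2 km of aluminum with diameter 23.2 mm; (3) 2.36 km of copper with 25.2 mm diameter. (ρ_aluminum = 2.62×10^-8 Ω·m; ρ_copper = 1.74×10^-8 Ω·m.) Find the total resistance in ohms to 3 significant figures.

Seg 1: A = π(d/2)² = π(1.0200e-02 m)² = 3.269e-04 m²
R_1 = (2.62×10^-8)(2800)/(3.269e-04) = 0.2244 Ω
Seg 2: A = π(d/2)² = π(1.1600e-02 m)² = 4.227e-04 m²
R_2 = (2.62×10^-8)(1200)/(4.227e-04) = 0.07437 Ω
Seg 3: A = π(d/2)² = π(1.2600e-02 m)² = 4.988e-04 m²
R_3 = (1.74×10^-8)(2360)/(4.988e-04) = 0.08233 Ω
R_total = R_1 + R_2 + R_3 = 0.381 Ω

0.381 Ω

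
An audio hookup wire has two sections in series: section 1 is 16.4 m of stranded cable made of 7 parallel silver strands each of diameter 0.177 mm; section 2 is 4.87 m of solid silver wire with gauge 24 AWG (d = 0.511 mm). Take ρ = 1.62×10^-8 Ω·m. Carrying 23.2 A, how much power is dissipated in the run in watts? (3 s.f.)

Section 1: A_strand = π(8.8500e-05)² = 2.461e-08 m²; R₁ = ρL/(N·A_s) = (1.62×10^-8)(16.4)/(7×2.461e-08) = 1.542 Ω
Section 2: A = π(0.511/2 mm)² = π(2.5550e-04 m)² = 2.051e-07 m²
R₂ = (1.62×10^-8)(4.87)/(2.051e-07) = 0.3847 Ω
R = R₁ + R₂ = 1.927 Ω
P = I²R = (23.2)² × 1.927 = 1040 W

1040 W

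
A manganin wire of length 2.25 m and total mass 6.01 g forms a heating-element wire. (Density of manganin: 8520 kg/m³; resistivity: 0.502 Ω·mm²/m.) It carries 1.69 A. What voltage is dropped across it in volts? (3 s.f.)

6.09 V

ρ = 0.502 Ω·mm²/m = 5.02×10^-7 Ω·m
A = m/(density·L) = 0.00601/(8520×2.25) = 3.1351e-07 m²
R = ρL/A = (5.02×10^-7)(2.25)/(3.1351e-07) = 3.603 Ω
V = IR = 1.69 × 3.603 = 6.09 V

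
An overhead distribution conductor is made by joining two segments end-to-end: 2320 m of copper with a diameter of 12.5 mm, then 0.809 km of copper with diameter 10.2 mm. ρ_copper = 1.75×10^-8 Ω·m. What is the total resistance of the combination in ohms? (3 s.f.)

0.504 Ω

Segment 1: A = π(d/2)² = π(6.2500e-03 m)² = 1.227e-04 m²
R₁ = ρL/A = (1.75×10^-8)(2320)/(1.227e-04) = 0.3308 Ω
Segment 2: A = π(d/2)² = π(5.1000e-03 m)² = 8.171e-05 m²
R₂ = (1.75×10^-8)(809)/(8.171e-05) = 0.1733 Ω
R = R₁ + R₂ = 0.504 Ω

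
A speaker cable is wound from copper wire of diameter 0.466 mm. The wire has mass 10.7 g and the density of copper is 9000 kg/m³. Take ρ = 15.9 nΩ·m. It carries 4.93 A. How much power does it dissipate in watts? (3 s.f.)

ρ = 15.9 nΩ·m = 1.59×10^-8 Ω·m
A = π(d/2)² = π(2.3300e-04 m)² = 1.7055e-07 m²
L = m/(density·A) = 0.0107/(9000×1.7055e-07) = 6.971 m
R = ρL/A = (1.59×10^-8)(6.971)/(1.7055e-07) = 0.6499 Ω
P = I²R = (4.93)² × 0.6499 = 15.8 W

15.8 W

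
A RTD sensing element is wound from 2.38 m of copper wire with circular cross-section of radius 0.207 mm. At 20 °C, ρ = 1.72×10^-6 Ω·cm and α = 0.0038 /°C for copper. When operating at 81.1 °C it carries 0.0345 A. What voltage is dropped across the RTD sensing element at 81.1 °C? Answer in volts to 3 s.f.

0.0129 V

ρ = 1.72×10^-6 Ω·cm = 1.72×10^-8 Ω·m
A = πr² = π(2.0700e-04 m)² = 1.346e-07 m²
R₍20₎ = ρL/A = (1.72×10^-8)(2.38)/(1.346e-07) = 0.3041 Ω
R₍81.1₎ = R₍20₎(1 + αΔT) = 0.3041 × (1 + 0.0038×61.1) = 0.3747 Ω
V = IR = 0.0345 × 0.3747 = 0.0129 V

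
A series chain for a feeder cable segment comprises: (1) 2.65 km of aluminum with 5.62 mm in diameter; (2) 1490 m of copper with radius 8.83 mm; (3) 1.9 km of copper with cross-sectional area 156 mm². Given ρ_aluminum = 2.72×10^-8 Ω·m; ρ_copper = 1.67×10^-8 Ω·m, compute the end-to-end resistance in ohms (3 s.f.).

Seg 1: A = π(d/2)² = π(2.8100e-03 m)² = 2.481e-05 m²
R_1 = (2.72×10^-8)(2650)/(2.481e-05) = 2.906 Ω
Seg 2: A = πr² = π(8.8300e-03 m)² = 2.449e-04 m²
R_2 = (1.67×10^-8)(1490)/(2.449e-04) = 0.1016 Ω
Seg 3: A = 156 mm² = 1.560e-04 m²
R_3 = (1.67×10^-8)(1900)/(1.560e-04) = 0.2034 Ω
R_total = R_1 + R_2 + R_3 = 3.21 Ω

3.21 Ω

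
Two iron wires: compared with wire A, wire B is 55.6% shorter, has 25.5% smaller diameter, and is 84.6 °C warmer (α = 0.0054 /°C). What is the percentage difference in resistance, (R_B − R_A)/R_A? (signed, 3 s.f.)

16.5%

R ∝ ρL/d² with ρ ∝ (1+αΔT), so R_B/R_A = (1 − 55.6/100) × (1 − 25.5/100)⁻² × (1 + 0.0054×84.6)
= 0.444 × 1.802 × 1.457 = 1.165
(R_B − R_A)/R_A = 1.165 − 1 = 16.5%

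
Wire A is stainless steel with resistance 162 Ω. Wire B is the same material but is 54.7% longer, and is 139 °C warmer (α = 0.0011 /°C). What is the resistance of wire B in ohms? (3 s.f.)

289 Ω

R ∝ ρL/d² with ρ ∝ (1+αΔT), so R_B/R_A = (1 + 54.7/100) × (1 + 0.0011×139)
= 1.547 × 1.153 = 1.784
R_B = 1.784 × 162 = 289 Ω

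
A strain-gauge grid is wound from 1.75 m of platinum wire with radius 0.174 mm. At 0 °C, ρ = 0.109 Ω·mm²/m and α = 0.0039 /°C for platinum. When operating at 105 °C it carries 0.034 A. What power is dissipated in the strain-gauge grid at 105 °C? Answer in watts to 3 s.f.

0.00327 W

ρ = 0.109 Ω·mm²/m = 1.09×10^-7 Ω·m
A = πr² = π(1.7400e-04 m)² = 9.511e-08 m²
R₍0₎ = ρL/A = (1.09×10^-7)(1.75)/(9.511e-08) = 2.005 Ω
R₍105₎ = R₍0₎(1 + αΔT) = 2.005 × (1 + 0.0039×105) = 2.827 Ω
P = I²R = (0.034)² × 2.827 = 0.00327 W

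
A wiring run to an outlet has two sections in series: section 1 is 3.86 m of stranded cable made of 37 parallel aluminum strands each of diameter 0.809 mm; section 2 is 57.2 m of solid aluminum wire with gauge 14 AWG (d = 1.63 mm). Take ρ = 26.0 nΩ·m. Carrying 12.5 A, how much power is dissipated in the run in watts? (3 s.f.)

112 W

ρ = 26.0 nΩ·m = 2.60×10^-8 Ω·m
Section 1: A_strand = π(4.0450e-04)² = 5.140e-07 m²; R₁ = ρL/(N·A_s) = (2.60×10^-8)(3.86)/(37×5.140e-07) = 0.005277 Ω
Section 2: A = π(1.63/2 mm)² = π(8.1500e-04 m)² = 2.087e-06 m²
R₂ = (2.60×10^-8)(57.2)/(2.087e-06) = 0.7127 Ω
R = R₁ + R₂ = 0.718 Ω
P = I²R = (12.5)² × 0.718 = 112 W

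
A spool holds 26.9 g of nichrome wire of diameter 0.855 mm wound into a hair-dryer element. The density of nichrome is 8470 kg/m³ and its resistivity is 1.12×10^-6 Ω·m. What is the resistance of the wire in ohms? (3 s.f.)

A = π(d/2)² = π(4.2750e-04 m)² = 5.7415e-07 m²
L = m/(density·A) = 0.0269/(8470×5.7415e-07) = 5.532 m
R = ρL/A = (1.12×10^-6)(5.532)/(5.7415e-07) = 10.8 Ω

10.8 Ω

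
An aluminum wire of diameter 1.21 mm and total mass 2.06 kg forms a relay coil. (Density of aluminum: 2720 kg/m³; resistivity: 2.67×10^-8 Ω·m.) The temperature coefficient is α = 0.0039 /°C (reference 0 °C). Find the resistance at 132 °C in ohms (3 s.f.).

A = π(d/2)² = π(6.0500e-04 m)² = 1.1499e-06 m²
L = m/(density·A) = 2.06/(2720×1.1499e-06) = 658.6 m
R = ρL/A = (2.67×10^-8)(658.6)/(1.1499e-06) = 15.29 Ω
R(132 °C) = 15.29 × (1 + 0.0039×132) = 23.2 Ω

23.2 Ω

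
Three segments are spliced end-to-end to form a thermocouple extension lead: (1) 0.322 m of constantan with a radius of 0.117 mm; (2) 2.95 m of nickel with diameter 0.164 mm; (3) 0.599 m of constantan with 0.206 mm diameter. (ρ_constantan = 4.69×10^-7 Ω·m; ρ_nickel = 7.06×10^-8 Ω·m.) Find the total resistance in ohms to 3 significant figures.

Seg 1: A = πr² = π(1.1700e-04 m)² = 4.301e-08 m²
R_1 = (4.69×10^-7)(0.322)/(4.301e-08) = 3.512 Ω
Seg 2: A = π(d/2)² = π(8.2000e-05 m)² = 2.112e-08 m²
R_2 = (7.06×10^-8)(2.95)/(2.112e-08) = 9.859 Ω
Seg 3: A = π(d/2)² = π(1.0300e-04 m)² = 3.333e-08 m²
R_3 = (4.69×10^-7)(0.599)/(3.333e-08) = 8.429 Ω
R_total = R_1 + R_2 + R_3 = 21.8 Ω

21.8 Ω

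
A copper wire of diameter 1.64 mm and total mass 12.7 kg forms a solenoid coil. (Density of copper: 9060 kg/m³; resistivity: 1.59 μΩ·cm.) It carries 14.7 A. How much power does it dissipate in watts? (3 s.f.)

ρ = 1.59 μΩ·cm = 1.59×10^-8 Ω·m
A = π(d/2)² = π(8.2000e-04 m)² = 2.1124e-06 m²
L = m/(density·A) = 12.7/(9060×2.1124e-06) = 663.6 m
R = ρL/A = (1.59×10^-8)(663.6)/(2.1124e-06) = 4.995 Ω
P = I²R = (14.7)² × 4.995 = 1080 W

1080 W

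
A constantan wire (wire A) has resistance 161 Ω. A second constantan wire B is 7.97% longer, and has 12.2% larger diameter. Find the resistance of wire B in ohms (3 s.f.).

138 Ω

R ∝ L/d², so R_B/R_A = (1 + 7.97/100) × (1 + 12.2/100)⁻²
= 1.08 × 0.7944 = 0.8577
R_B = 0.8577 × 161 = 138 Ω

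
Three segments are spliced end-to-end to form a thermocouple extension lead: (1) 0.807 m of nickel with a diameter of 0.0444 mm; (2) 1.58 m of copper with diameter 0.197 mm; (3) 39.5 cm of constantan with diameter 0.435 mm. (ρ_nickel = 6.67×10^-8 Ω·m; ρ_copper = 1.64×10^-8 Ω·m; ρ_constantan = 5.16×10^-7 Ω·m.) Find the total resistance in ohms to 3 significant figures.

37.0 Ω

Seg 1: A = π(d/2)² = π(2.2200e-05 m)² = 1.548e-09 m²
R_1 = (6.67×10^-8)(0.807)/(1.548e-09) = 34.77 Ω
Seg 2: A = π(d/2)² = π(9.8500e-05 m)² = 3.048e-08 m²
R_2 = (1.64×10^-8)(1.58)/(3.048e-08) = 0.8501 Ω
Seg 3: A = π(d/2)² = π(2.1750e-04 m)² = 1.486e-07 m²
R_3 = (5.16×10^-7)(0.395)/(1.486e-07) = 1.371 Ω
R_total = R_1 + R_2 + R_3 = 37.0 Ω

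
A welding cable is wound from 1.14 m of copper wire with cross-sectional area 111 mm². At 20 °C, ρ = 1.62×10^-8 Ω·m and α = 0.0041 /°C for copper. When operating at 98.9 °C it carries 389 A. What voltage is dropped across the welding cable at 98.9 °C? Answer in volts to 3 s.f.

0.0857 V

A = 111 mm² = 1.110e-04 m²
R₍20₎ = ρL/A = (1.62×10^-8)(1.14)/(1.110e-04) = 1.664×10^-4 Ω
R₍98.9₎ = R₍20₎(1 + αΔT) = 1.664×10^-4 × (1 + 0.0041×78.9) = 2.202×10^-4 Ω
V = IR = 389 × 2.202×10^-4 = 0.0857 V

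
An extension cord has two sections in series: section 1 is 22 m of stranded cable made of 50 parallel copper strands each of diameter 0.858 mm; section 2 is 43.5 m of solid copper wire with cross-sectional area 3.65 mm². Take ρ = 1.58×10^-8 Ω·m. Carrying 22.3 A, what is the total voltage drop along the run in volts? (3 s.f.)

Section 1: A_strand = π(4.2900e-04)² = 5.782e-07 m²; R₁ = ρL/(N·A_s) = (1.58×10^-8)(22)/(50×5.782e-07) = 0.01202 Ω
Section 2: A = 3.65 mm² = 3.650e-06 m²
R₂ = (1.58×10^-8)(43.5)/(3.650e-06) = 0.1883 Ω
R = R₁ + R₂ = 0.2003 Ω
V = IR = 22.3 × 0.2003 = 4.47 V

4.47 V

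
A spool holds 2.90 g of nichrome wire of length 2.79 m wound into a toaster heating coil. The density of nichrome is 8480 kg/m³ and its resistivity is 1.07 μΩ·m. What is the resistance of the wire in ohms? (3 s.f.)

ρ = 1.07 μΩ·m = 1.07×10^-6 Ω·m
A = m/(density·L) = 0.0029/(8480×2.79) = 1.2257e-07 m²
R = ρL/A = (1.07×10^-6)(2.79)/(1.2257e-07) = 24.4 Ω

24.4 Ω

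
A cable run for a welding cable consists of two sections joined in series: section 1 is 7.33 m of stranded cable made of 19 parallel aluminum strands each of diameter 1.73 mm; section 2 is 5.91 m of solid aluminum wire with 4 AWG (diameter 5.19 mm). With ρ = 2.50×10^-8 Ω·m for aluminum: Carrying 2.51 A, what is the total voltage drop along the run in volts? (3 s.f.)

0.0278 V

Section 1: A_strand = π(8.6500e-04)² = 2.351e-06 m²; R₁ = ρL/(N·A_s) = (2.50×10^-8)(7.33)/(19×2.351e-06) = 0.004103 Ω
Section 2: A = π(5.19/2 mm)² = π(2.5950e-03 m)² = 2.116e-05 m²
R₂ = (2.50×10^-8)(5.91)/(2.116e-05) = 0.006984 Ω
R = R₁ + R₂ = 0.01109 Ω
V = IR = 2.51 × 0.01109 = 0.0278 V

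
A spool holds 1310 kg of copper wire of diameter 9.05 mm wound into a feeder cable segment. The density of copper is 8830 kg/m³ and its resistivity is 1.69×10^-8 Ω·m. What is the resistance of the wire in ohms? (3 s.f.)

0.606 Ω

A = π(d/2)² = π(4.5250e-03 m)² = 6.4326e-05 m²
L = m/(density·A) = 1310/(8830×6.4326e-05) = 2306 m
R = ρL/A = (1.69×10^-8)(2306)/(6.4326e-05) = 0.606 Ω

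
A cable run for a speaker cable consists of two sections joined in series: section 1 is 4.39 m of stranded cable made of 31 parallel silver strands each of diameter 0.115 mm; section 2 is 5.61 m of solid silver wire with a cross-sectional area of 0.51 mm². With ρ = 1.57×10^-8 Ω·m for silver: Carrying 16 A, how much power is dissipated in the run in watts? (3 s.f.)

99.0 W

Section 1: A_strand = π(5.7500e-05)² = 1.039e-08 m²; R₁ = ρL/(N·A_s) = (1.57×10^-8)(4.39)/(31×1.039e-08) = 0.2141 Ω
Section 2: A = 0.51 mm² = 5.100e-07 m²
R₂ = (1.57×10^-8)(5.61)/(5.100e-07) = 0.1727 Ω
R = R₁ + R₂ = 0.3868 Ω
P = I²R = (16)² × 0.3868 = 99.0 W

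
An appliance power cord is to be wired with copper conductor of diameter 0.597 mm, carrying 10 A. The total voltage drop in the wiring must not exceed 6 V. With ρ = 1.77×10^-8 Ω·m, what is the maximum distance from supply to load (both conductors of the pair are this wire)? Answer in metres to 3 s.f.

A = π(d/2)² = π(2.9850e-04 m)² = 2.799e-07 m²
L_max = V_max·A/(2·ρI) = (6)(2.799e-07)/(2×1.77×10^-8×10) = 4.74 m

4.74 m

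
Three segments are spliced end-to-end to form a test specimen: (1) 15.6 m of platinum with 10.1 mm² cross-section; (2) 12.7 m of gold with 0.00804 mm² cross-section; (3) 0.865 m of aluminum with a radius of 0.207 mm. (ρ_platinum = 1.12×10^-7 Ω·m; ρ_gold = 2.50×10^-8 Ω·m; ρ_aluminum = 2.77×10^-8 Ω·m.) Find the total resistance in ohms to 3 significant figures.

39.8 Ω

Seg 1: A = 10.1 mm² = 1.010e-05 m²
R_1 = (1.12×10^-7)(15.6)/(1.010e-05) = 0.173 Ω
Seg 2: A = 0.00804 mm² = 8.040e-09 m²
R_2 = (2.50×10^-8)(12.7)/(8.040e-09) = 39.49 Ω
Seg 3: A = πr² = π(2.0700e-04 m)² = 1.346e-07 m²
R_3 = (2.77×10^-8)(0.865)/(1.346e-07) = 0.178 Ω
R_total = R_1 + R_2 + R_3 = 39.8 Ω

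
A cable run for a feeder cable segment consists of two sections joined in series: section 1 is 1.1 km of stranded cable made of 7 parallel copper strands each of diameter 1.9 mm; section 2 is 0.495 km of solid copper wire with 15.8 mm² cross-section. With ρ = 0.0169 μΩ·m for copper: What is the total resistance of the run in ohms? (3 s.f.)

ρ = 0.0169 μΩ·m = 1.69×10^-8 Ω·m
Section 1: A_strand = π(9.5000e-04)² = 2.835e-06 m²; R₁ = ρL/(N·A_s) = (1.69×10^-8)(1100)/(7×2.835e-06) = 0.9367 Ω
Section 2: A = 15.8 mm² = 1.580e-05 m²
R₂ = (1.69×10^-8)(495)/(1.580e-05) = 0.5295 Ω
R = R₁ + R₂ = 1.47 Ω

1.47 Ω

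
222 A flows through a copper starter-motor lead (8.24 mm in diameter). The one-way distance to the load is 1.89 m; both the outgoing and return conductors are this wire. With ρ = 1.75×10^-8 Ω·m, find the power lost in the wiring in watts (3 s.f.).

A = π(d/2)² = π(4.1200e-03 m)² = 5.333e-05 m²
Total conductor length (both ways) L = 2 × 1.89 = 3.78 m
R = ρL/A = (1.75×10^-8)(3.78)/(5.333e-05) = 0.00124 Ω
P = I²R = (222)² × 0.00124 = 61.1 W

61.1 W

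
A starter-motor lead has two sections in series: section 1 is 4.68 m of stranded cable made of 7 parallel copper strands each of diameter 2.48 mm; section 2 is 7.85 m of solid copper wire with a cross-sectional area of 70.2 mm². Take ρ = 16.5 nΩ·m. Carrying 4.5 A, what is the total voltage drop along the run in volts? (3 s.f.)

ρ = 16.5 nΩ·m = 1.65×10^-8 Ω·m
Section 1: A_strand = π(1.2400e-03)² = 4.831e-06 m²; R₁ = ρL/(N·A_s) = (1.65×10^-8)(4.68)/(7×4.831e-06) = 0.002284 Ω
Section 2: A = 70.2 mm² = 7.020e-05 m²
R₂ = (1.65×10^-8)(7.85)/(7.020e-05) = 0.001845 Ω
R = R₁ + R₂ = 0.004129 Ω
V = IR = 4.5 × 0.004129 = 0.0186 V

0.0186 V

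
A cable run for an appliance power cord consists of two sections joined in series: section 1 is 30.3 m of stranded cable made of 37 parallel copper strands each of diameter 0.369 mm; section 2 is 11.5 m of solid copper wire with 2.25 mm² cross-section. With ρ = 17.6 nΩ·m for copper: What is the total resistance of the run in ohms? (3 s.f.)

0.225 Ω

ρ = 17.6 nΩ·m = 1.76×10^-8 Ω·m
Section 1: A_strand = π(1.8450e-04)² = 1.069e-07 m²; R₁ = ρL/(N·A_s) = (1.76×10^-8)(30.3)/(37×1.069e-07) = 0.1348 Ω
Section 2: A = 2.25 mm² = 2.250e-06 m²
R₂ = (1.76×10^-8)(11.5)/(2.250e-06) = 0.08996 Ω
R = R₁ + R₂ = 0.225 Ω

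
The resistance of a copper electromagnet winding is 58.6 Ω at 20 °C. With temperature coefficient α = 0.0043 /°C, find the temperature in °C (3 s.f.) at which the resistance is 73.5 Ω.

R = R₀(1 + α(T − T₀)) ⇒ T = T₀ + (R/R₀ − 1)/α
T = 20 + (73.5/58.6 − 1)/0.0043 = 20 + (0.2543)/0.0043 = 79.1 °C

79.1 °C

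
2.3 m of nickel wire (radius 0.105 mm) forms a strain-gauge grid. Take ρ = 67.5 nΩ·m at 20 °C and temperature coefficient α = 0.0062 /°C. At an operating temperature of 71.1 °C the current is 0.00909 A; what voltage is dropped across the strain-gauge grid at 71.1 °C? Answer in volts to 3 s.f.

ρ = 67.5 nΩ·m = 6.75×10^-8 Ω·m
A = πr² = π(1.0500e-04 m)² = 3.464e-08 m²
R₍20₎ = ρL/A = (6.75×10^-8)(2.3)/(3.464e-08) = 4.482 Ω
R₍71.1₎ = R₍20₎(1 + αΔT) = 4.482 × (1 + 0.0062×51.1) = 5.902 Ω
V = IR = 0.00909 × 5.902 = 0.0537 V

0.0537 V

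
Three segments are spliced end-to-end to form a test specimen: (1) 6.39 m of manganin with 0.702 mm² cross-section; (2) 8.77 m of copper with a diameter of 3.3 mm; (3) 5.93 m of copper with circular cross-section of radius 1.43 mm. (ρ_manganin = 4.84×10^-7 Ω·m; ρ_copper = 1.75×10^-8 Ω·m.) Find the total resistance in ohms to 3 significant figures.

Seg 1: A = 0.702 mm² = 7.020e-07 m²
R_1 = (4.84×10^-7)(6.39)/(7.020e-07) = 4.406 Ω
Seg 2: A = π(d/2)² = π(1.6500e-03 m)² = 8.553e-06 m²
R_2 = (1.75×10^-8)(8.77)/(8.553e-06) = 0.01794 Ω
Seg 3: A = πr² = π(1.4300e-03 m)² = 6.424e-06 m²
R_3 = (1.75×10^-8)(5.93)/(6.424e-06) = 0.01615 Ω
R_total = R_1 + R_2 + R_3 = 4.44 Ω

4.44 Ω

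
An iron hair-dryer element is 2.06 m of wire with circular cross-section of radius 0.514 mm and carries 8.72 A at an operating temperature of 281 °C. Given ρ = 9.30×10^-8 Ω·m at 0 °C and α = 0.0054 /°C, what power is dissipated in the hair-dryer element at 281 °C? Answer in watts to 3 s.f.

A = πr² = π(5.1400e-04 m)² = 8.300e-07 m²
R₍0₎ = ρL/A = (9.30×10^-8)(2.06)/(8.300e-07) = 0.2308 Ω
R₍281₎ = R₍0₎(1 + αΔT) = 0.2308 × (1 + 0.0054×281) = 0.5811 Ω
P = I²R = (8.72)² × 0.5811 = 44.2 W

44.2 W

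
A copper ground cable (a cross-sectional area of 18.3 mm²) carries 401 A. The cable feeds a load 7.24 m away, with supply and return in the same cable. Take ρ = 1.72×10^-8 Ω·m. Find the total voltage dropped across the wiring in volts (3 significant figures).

5.46 V

A = 18.3 mm² = 1.830e-05 m²
Total conductor length (both ways) L = 2 × 7.24 = 14.48 m
R = ρL/A = (1.72×10^-8)(14.48)/(1.830e-05) = 0.01361 Ω
V = IR = 401 × 0.01361 = 5.46 V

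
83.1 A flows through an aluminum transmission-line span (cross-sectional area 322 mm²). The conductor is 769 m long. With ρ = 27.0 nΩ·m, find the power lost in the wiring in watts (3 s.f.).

ρ = 27.0 nΩ·m = 2.70×10^-8 Ω·m
A = 322 mm² = 3.220e-04 m²
R = ρL/A = (2.70×10^-8)(769)/(3.220e-04) = 0.06448 Ω
P = I²R = (83.1)² × 0.06448 = 445 W

445 W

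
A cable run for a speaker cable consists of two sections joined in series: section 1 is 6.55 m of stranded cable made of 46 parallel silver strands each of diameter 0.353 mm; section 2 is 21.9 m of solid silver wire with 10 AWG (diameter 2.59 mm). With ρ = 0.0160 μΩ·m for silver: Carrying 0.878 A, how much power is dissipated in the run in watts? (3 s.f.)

0.0692 W

ρ = 0.0160 μΩ·m = 1.60×10^-8 Ω·m
Section 1: A_strand = π(1.7650e-04)² = 9.787e-08 m²; R₁ = ρL/(N·A_s) = (1.60×10^-8)(6.55)/(46×9.787e-08) = 0.02328 Ω
Section 2: A = π(2.59/2 mm)² = π(1.2950e-03 m)² = 5.269e-06 m²
R₂ = (1.60×10^-8)(21.9)/(5.269e-06) = 0.06651 Ω
R = R₁ + R₂ = 0.08979 Ω
P = I²R = (0.878)² × 0.08979 = 0.0692 W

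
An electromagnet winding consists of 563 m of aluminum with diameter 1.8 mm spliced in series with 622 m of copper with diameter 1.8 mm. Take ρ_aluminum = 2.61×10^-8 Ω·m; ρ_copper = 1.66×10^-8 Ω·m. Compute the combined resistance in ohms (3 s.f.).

9.83 Ω

Segment 1: A = π(d/2)² = π(9.0000e-04 m)² = 2.545e-06 m²
R₁ = ρL/A = (2.61×10^-8)(563)/(2.545e-06) = 5.774 Ω
R₂ = (1.66×10^-8)(622)/(2.545e-06) = 4.058 Ω
R = R₁ + R₂ = 9.83 Ω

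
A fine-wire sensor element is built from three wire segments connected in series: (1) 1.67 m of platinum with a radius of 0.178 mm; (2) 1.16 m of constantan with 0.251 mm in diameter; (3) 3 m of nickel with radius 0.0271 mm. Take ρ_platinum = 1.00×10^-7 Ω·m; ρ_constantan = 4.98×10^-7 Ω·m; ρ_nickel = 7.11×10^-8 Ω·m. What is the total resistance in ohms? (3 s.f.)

106 Ω

Seg 1: A = πr² = π(1.7800e-04 m)² = 9.954e-08 m²
R_1 = (1.00×10^-7)(1.67)/(9.954e-08) = 1.678 Ω
Seg 2: A = π(d/2)² = π(1.2550e-04 m)² = 4.948e-08 m²
R_2 = (4.98×10^-7)(1.16)/(4.948e-08) = 11.67 Ω
Seg 3: A = πr² = π(2.7100e-05 m)² = 2.307e-09 m²
R_3 = (7.11×10^-8)(3)/(2.307e-09) = 92.45 Ω
R_total = R_1 + R_2 + R_3 = 106 Ω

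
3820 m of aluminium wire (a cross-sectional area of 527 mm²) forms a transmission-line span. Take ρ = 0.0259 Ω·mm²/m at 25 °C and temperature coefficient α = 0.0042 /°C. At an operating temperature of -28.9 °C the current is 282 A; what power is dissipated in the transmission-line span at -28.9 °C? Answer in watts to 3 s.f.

11500 W

ρ = 0.0259 Ω·mm²/m = 2.59×10^-8 Ω·m
A = 527 mm² = 5.270e-04 m²
R₍25₎ = ρL/A = (2.59×10^-8)(3820)/(5.270e-04) = 0.1877 Ω
R₍-28.9₎ = R₍25₎(1 + αΔT) = 0.1877 × (1 + 0.0042×-53.9) = 0.1452 Ω
P = I²R = (282)² × 0.1452 = 11500 W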